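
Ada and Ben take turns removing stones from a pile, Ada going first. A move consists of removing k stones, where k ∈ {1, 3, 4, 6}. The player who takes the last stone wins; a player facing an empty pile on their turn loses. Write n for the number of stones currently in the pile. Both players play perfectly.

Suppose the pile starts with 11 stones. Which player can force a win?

Ada wins.

Positions with no move are L. A position that does have a move is losing for the player to move precisely when every available move leads to a winning position for the opponent. Fill in the labels:
n=0: no move → L
n=1: →0(L), so W
n=2: →1(W) only, which is W, so L
n=3: →2(L), so W
n=4: →0(L), so W
n=5: →2(L), so W
n=6: →2(L), so W
n=7: →6(W), 4(W), 3(W), 1(W) — all W, so L
n=8: →7(L), so W
n=9: →8(W), 6(W), 5(W), 3(W) — all W, so L
n=10: →9(L), so W
n=11: →7(L), so W
From 11 Ada can remove 4, leaving 7, reaching an L position.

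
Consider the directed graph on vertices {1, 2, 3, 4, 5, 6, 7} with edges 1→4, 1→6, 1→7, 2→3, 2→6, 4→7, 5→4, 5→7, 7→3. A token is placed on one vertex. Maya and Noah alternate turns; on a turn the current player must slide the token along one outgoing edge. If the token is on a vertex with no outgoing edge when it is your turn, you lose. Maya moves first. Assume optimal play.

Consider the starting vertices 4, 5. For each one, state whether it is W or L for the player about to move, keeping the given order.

Positions with no move are L. A position that does have a move is losing for the player to move precisely when every available move leads to a winning position for the opponent. Fill in the labels:
Every edge goes from a vertex to one that appears earlier in the order 6, 3, 7, 2, 4, 5, 1, so processing vertices in that order labels each vertex after all of its successors.
6: no outgoing edge → L
3: no outgoing edge → L
7: reaches L-position 3 → W
2: reaches L-position 3 → W
4: only reaches 7(W), which is W → L
5: reaches L-position 4 → W
1: reaches L-position 4 → W

4: L, 5: W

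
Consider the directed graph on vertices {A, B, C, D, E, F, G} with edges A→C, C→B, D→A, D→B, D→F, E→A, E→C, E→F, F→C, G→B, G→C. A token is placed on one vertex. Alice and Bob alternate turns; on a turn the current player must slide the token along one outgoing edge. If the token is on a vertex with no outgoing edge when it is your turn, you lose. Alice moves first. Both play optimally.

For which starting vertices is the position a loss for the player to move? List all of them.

A, B, F

Work bottom-up. With no move the player to move loses. Otherwise the position is W if at least one move leads to an L position for the opponent, and L if every move leads to a W.
Every edge goes from a vertex to one that appears earlier in the order B, C, A, F, G, E, D, so processing vertices in that order labels each vertex after all of its successors.
B: no outgoing edge → L
C: reaches L-position B → W
A: only reaches C(W), which is W → L
F: only reaches C(W), which is W → L
G: reaches L-position B → W
E: reaches L-position F → W
D: reaches L-position F → W
Reading off the rows marked L gives the requested list; there are 3 such vertices.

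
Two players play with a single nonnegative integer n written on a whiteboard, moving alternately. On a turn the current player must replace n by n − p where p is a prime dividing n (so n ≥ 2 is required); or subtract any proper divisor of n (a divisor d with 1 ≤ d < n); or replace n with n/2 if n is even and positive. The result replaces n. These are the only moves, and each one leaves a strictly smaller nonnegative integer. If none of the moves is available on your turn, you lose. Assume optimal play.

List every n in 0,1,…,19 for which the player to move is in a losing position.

Label each position W (a win for the player to move) or L (a loss). A position with no legal move is L; any other position is W exactly when some move reaches an L, and L when every move reaches a W.
n=0: no move → L
n=1: no move → L
n=2: W (go to 0, an L position)
n=3: W (go to 0, an L position)
n=4: L (options 2(W), 3(W) are all W)
n=5: W (go to 0, an L position)
n=6: W (go to 4, an L position)
n=7: W (go to 0, an L position)
n=8: W (go to 4, an L position)
n=9: L (options 6(W), 8(W) are all W)
n=10: W (go to 9, an L position)
n=11: W (go to 0, an L position)
n=12: W (go to 9, an L position)
n=13: W (go to 0, an L position)
n=14: L (options 7(W), 12(W), 13(W) are all W)
n=15: W (go to 14, an L position)
n=16: W (go to 14, an L position)
n=17: W (go to 0, an L position)
n=18: W (go to 9, an L position)
n=19: W (go to 0, an L position)
The losing starting values of n are exactly the entries labelled L in this table (5 of them).

0, 1, 4, 9, 14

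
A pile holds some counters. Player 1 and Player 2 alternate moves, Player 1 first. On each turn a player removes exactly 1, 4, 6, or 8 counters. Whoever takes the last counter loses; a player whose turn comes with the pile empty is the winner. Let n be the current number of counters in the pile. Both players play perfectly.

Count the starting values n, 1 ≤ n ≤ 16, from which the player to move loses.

Build the W/L table. Terminal = W. A non-terminal position is W if it has a move to some L; otherwise it is L.
n=0: no move; the opponent has just taken the last counter and therefore loses → W
n=1: →0(W) only, which is W, so L
n=2: →1(L), so W
n=3: →2(W) only, which is W, so L
n=4: →3(L), so W
n=5: →1(L), so W
n=6: →5(W), 2(W), 0(W) — all W, so L
n=7: →6(L), so W
n=8: →7(W), 4(W), 2(W), 0(W) — all W, so L
n=9: →8(L), so W
n=10: →6(L), so W
n=11: →3(L), so W
n=12: →8(L), so W
n=13: →12(W), 9(W), 7(W), 5(W) — all W, so L
n=14: →13(L), so W
n=15: →14(W), 11(W), 9(W), 7(W) — all W, so L
n=16: →15(L), so W
L entries with 1 ≤ n ≤ 16 (the range starts at n=1): n = 1, 3, 6, 8, 13, 15; that makes 6.

6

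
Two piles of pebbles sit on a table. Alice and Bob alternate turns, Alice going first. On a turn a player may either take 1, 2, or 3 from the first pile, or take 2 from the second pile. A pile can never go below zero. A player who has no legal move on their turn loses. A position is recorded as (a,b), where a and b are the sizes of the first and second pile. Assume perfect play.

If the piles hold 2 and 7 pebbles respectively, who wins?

Positions with no move are L. A position that does have a move is losing for the player to move precisely when every available move leads to a winning position for the opponent. Fill in the labels:
No move ever increases a pile, so every position that can arise here has a ≤ 2 and b ≤ 7; it is enough to label the cells with 0 ≤ a ≤ 2 and 0 ≤ b ≤ 7.
Every move lowers a or b (never raises either), so fill the grid row by row in increasing a, and left to right within a row: each cell's successors are then already labelled.
      b=0  b=1  b=2  b=3  b=4  b=5  b=6  b=7
a=0:    L    L    W    W    L    L    W    W
a=1:    W    W    L    L    W    W    L    L
a=2:    W    W    W    W    W    W    W    W
Cells with no legal move (terminal, hence L): (0,0), (0,1).
The remaining L cells, each justified by listing all of its moves:
(0,4): L (sole option (0,2)(W) is W)
(0,5): L (sole option (0,3)(W) is W)
(1,2): L (options (0,2)(W), (1,0)(W) are all W)
(1,3): L (options (0,3)(W), (1,1)(W) are all W)
(1,6): L (options (0,6)(W), (1,4)(W) are all W)
(1,7): L (options (0,7)(W), (1,5)(W) are all W)
Every other cell has at least one move into one of the L cells above, so it is W.
From (2,7) Alice can move to (1,7), reaching an L position.

Alice wins.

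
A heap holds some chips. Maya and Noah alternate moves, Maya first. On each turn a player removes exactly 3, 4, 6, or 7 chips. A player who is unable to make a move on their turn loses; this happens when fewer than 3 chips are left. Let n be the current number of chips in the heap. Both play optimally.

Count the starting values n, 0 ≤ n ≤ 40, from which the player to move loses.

Use the standard recursion: the mover loses at a terminal position; elsewhere, the mover wins exactly when some move hands the opponent an L position.
n=0: no move → L
n=1: no move → L
n=2: no move → L
n=3: W (go to 0, an L position)
n=4: W (go to 1, an L position)
n=5: W (go to 2, an L position)
n=6: W (go to 2, an L position)
n=7: W (go to 1, an L position)
n=8: W (go to 2, an L position)
n=9: W (go to 2, an L position)
n=10: L (options 7(W), 6(W), 4(W), 3(W) are all W)
n=11: L (options 8(W), 7(W), 5(W), 4(W) are all W)
n=12: L (options 9(W), 8(W), 6(W), 5(W) are all W)
n=13: W (go to 10, an L position)
n=14: W (go to 11, an L position)
n=15: W (go to 12, an L position)
n=16: W (go to 12, an L position)
n=17: W (go to 11, an L position)
n=18: W (go to 12, an L position)
n=19: W (go to 12, an L position)
n=20: L (options 17(W), 16(W), 14(W), 13(W) are all W)
n=21: L (options 18(W), 17(W), 15(W), 14(W) are all W)
n=22: L (options 19(W), 18(W), 16(W), 15(W) are all W)
n=23: W (go to 20, an L position)
n=24: W (go to 21, an L position)
n=25: W (go to 22, an L position)
n=26: W (go to 22, an L position)
n=27: W (go to 21, an L position)
n=28: W (go to 22, an L position)
n=29: W (go to 22, an L position)
n=30: L (options 27(W), 26(W), 24(W), 23(W) are all W)
n=31: L (options 28(W), 27(W), 25(W), 24(W) are all W)
n=32: L (options 29(W), 28(W), 26(W), 25(W) are all W)
n=33: W (go to 30, an L position)
n=34: W (go to 31, an L position)
n=35: W (go to 32, an L position)
n=36: W (go to 32, an L position)
n=37: W (go to 31, an L position)
n=38: W (go to 32, an L position)
n=39: W (go to 32, an L position)
n=40: L (options 37(W), 36(W), 34(W), 33(W) are all W)
L entries with 0 ≤ n ≤ 40: n = 0, 1, 2, 10, 11, 12, 20, 21, 22, 30, 31, 32, 40; that makes 13.

13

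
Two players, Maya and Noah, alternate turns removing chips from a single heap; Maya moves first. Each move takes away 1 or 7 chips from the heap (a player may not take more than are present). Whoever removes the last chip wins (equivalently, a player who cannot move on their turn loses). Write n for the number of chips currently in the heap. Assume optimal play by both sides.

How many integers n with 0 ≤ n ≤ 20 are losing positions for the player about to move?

Use the standard recursion: the mover loses at a terminal position; elsewhere, the mover wins exactly when some move hands the opponent an L position.
n=0: no move → L
n=1: W (go to 0, an L position)
n=2: L (sole option 1(W) is W)
n=3: W (go to 2, an L position)
n=4: L (sole option 3(W) is W)
n=5: W (go to 4, an L position)
n=6: L (sole option 5(W) is W)
n=7: W (go to 6, an L position)
n=8: L (options 7(W), 1(W) are all W)
n=9: W (go to 8, an L position)
n=10: L (options 9(W), 3(W) are all W)
n=11: W (go to 10, an L position)
n=12: L (options 11(W), 5(W) are all W)
n=13: W (go to 12, an L position)
n=14: L (options 13(W), 7(W) are all W)
n=15: W (go to 14, an L position)
n=16: L (options 15(W), 9(W) are all W)
n=17: W (go to 16, an L position)
n=18: L (options 17(W), 11(W) are all W)
n=19: W (go to 18, an L position)
n=20: L (options 19(W), 13(W) are all W)
L entries with 0 ≤ n ≤ 20: n = 0, 2, 4, 6, 8, 10, 12, 14, 16, 18, 20; that makes 11.

11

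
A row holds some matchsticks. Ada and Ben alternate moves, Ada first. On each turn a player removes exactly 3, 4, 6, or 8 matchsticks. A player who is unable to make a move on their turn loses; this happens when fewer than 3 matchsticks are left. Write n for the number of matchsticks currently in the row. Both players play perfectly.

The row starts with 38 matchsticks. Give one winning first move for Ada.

Work bottom-up. With no move the player to move loses. Otherwise the position is W if at least one move leads to an L position for the opponent, and L if every move leads to a W.
n=0: no move → L
n=1: no move → L
n=2: no move → L
n=3: W (go to 0, an L position)
n=4: W (go to 1, an L position)
n=5: W (go to 2, an L position)
n=6: W (go to 2, an L position)
n=7: W (go to 1, an L position)
n=8: W (go to 2, an L position)
n=9: W (go to 1, an L position)
n=10: W (go to 2, an L position)
n=11: L (options 8(W), 7(W), 5(W), 3(W) are all W)
n=12: L (options 9(W), 8(W), 6(W), 4(W) are all W)
n=13: L (options 10(W), 9(W), 7(W), 5(W) are all W)
n=14: W (go to 11, an L position)
n=15: W (go to 12, an L position)
n=16: W (go to 13, an L position)
n=17: W (go to 13, an L position)
n=18: W (go to 12, an L position)
n=19: W (go to 13, an L position)
n=20: W (go to 12, an L position)
n=21: W (go to 13, an L position)
n=22: L (options 19(W), 18(W), 16(W), 14(W) are all W)
n=23: L (options 20(W), 19(W), 17(W), 15(W) are all W)
n=24: L (options 21(W), 20(W), 18(W), 16(W) are all W)
n=25: W (go to 22, an L position)
n=26: W (go to 23, an L position)
n=27: W (go to 24, an L position)
n=28: W (go to 24, an L position)
n=29: W (go to 23, an L position)
n=30: W (go to 24, an L position)
n=31: W (go to 23, an L position)
n=32: W (go to 24, an L position)
n=33: L (options 30(W), 29(W), 27(W), 25(W) are all W)
n=34: L (options 31(W), 30(W), 28(W), 26(W) are all W)
n=35: L (options 32(W), 31(W), 29(W), 27(W) are all W)
n=36: W (go to 33, an L position)
n=37: W (go to 34, an L position)
n=38: W (go to 35, an L position)
From 38, the L positions reachable in one move are: 35, 34. Any move reaching one of these is winning.

Remove 3, leaving 35.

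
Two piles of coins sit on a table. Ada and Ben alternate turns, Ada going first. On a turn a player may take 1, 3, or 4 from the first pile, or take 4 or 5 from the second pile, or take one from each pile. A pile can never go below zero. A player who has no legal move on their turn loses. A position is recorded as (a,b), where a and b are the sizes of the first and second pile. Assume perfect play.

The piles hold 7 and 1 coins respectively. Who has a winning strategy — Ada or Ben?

Work bottom-up. With no move the player to move loses. Otherwise the position is W if at least one move leads to an L position for the opponent, and L if every move leads to a W.
No move ever increases a pile, so every position that can arise here has a ≤ 7 and b ≤ 1; it is enough to label the cells with 0 ≤ a ≤ 7 and 0 ≤ b ≤ 1.
Every move lowers a or b (never raises either), so fill the grid row by row in increasing a, and left to right within a row: each cell's successors are then already labelled.
      b=0  b=1
a=0:    L    L
a=1:    W    W
a=2:    L    L
a=3:    W    W
a=4:    W    W
a=5:    W    W
a=6:    W    W
a=7:    L    L
Cells with no legal move (terminal, hence L): (0,0), (0,1).
The remaining L cells, each justified by listing all of its moves:
(2,0): →(1,0)(W) only, which is W, so L
(2,1): →(1,1)(W), (1,0)(W) — all W, so L
(7,0): →(6,0)(W), (4,0)(W), (3,0)(W) — all W, so L
(7,1): →(6,1)(W), (4,1)(W), (3,1)(W), (6,0)(W) — all W, so L
Every other cell has at least one move into one of the L cells above, so it is W.
Every move from (7,1) reaches a W position, so the mover loses.

Ben wins.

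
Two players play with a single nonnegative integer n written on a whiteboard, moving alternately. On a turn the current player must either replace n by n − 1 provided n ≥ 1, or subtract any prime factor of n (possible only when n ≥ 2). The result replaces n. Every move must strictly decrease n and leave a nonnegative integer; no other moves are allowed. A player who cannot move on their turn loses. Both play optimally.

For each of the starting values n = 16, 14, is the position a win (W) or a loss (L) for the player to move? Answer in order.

Compute win/loss labels from the base case upward. A position with no move is L. Any other position is W if it can reach an L in one move, else L.
n=0: no move → L
n=1: can move to 0, which is L ⇒ W
n=2: can move to 0, which is L ⇒ W
n=3: can move to 0, which is L ⇒ W
n=4: moves to 2(W), 3(W); every one is W ⇒ L
n=5: can move to 0, which is L ⇒ W
n=6: can move to 4, which is L ⇒ W
n=7: can move to 0, which is L ⇒ W
n=8: moves to 6(W), 7(W); every one is W ⇒ L
n=9: can move to 8, which is L ⇒ W
n=10: can move to 8, which is L ⇒ W
n=11: can move to 0, which is L ⇒ W
n=12: moves to 9(W), 10(W), 11(W); every one is W ⇒ L
n=13: can move to 0, which is L ⇒ W
n=14: can move to 12, which is L ⇒ W
n=15: can move to 12, which is L ⇒ W
n=16: moves to 14(W), 15(W); every one is W ⇒ L

16: L, 14: W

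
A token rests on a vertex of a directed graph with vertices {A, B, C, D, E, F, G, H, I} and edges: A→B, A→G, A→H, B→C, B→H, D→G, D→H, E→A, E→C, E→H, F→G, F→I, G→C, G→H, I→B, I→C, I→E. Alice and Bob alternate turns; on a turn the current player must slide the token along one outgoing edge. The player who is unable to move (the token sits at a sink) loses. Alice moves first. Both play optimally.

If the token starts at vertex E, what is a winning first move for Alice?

Label each position W (a win for the player to move) or L (a loss). A position with no legal move is L; any other position is W exactly when some move reaches an L, and L when every move reaches a W.
Every edge goes from a vertex to one that appears earlier in the order C, H, G, B, A, E, I, F, D, so processing vertices in that order labels each vertex after all of its successors.
C: no outgoing edge → L
H: no outgoing edge → L
G: W (go to H, an L position)
B: W (go to H, an L position)
A: W (go to H, an L position)
E: W (go to H, an L position)
I: W (go to C, an L position)
F: L (options I(W), G(W) are all W)
D: W (go to H, an L position)
From E, the L positions reachable in one move are: H, C. Any move reaching one of these is winning.

Move to H.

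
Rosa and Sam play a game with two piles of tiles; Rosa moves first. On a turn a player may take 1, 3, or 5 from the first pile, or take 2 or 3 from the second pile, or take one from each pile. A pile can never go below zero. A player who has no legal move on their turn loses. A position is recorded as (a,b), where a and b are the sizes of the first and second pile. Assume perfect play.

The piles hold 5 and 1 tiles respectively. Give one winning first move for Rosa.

Move to (4,1).

Compute win/loss labels from the base case upward. A position with no move is L. Any other position is W if it can reach an L in one move, else L.
No move ever increases a pile, so every position that can arise here has a ≤ 5 and b ≤ 1; it is enough to label the cells with 0 ≤ a ≤ 5 and 0 ≤ b ≤ 1.
Every move lowers a or b (never raises either), so fill the grid row by row in increasing a, and left to right within a row: each cell's successors are then already labelled.
      b=0  b=1
a=0:    L    L
a=1:    W    W
a=2:    L    L
a=3:    W    W
a=4:    L    L
a=5:    W    W
Cells with no legal move (terminal, hence L): (0,0), (0,1).
The remaining L cells, each justified by listing all of its moves:
(2,0): the only move is to (1,0)(W), a W ⇒ L
(2,1): moves to (1,1)(W), (1,0)(W); every one is W ⇒ L
(4,0): moves to (3,0)(W), (1,0)(W); every one is W ⇒ L
(4,1): moves to (3,1)(W), (1,1)(W), (3,0)(W); every one is W ⇒ L
Every other cell has at least one move into one of the L cells above, so it is W.
From (5,1), the L positions reachable in one move are: (4,1), (2,1), (0,1), (4,0). Any move reaching one of these is winning.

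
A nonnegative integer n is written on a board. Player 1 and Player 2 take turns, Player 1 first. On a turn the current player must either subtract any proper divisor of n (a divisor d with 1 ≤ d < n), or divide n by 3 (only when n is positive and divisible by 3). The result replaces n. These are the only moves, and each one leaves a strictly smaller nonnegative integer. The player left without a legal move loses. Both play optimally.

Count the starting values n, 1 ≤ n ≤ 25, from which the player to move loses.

11

Work bottom-up. With no move the player to move loses. Otherwise the position is W if at least one move leads to an L position for the opponent, and L if every move leads to a W.
n=0: no move → L
n=1: no move → L
n=2: →1(L), so W
n=3: →1(L), so W
n=4: →2(W), 3(W) — all W, so L
n=5: →4(L), so W
n=6: →4(L), so W
n=7: →6(W) only, which is W, so L
n=8: →4(L), so W
n=9: →3(W), 6(W), 8(W) — all W, so L
n=10: →9(L), so W
n=11: →10(W) only, which is W, so L
n=12: →4(L), so W
n=13: →12(W) only, which is W, so L
n=14: →7(L), so W
n=15: →5(W), 10(W), 12(W), 14(W) — all W, so L
n=16: →15(L), so W
n=17: →16(W) only, which is W, so L
n=18: →9(L), so W
n=19: →18(W) only, which is W, so L
n=20: →15(L), so W
n=21: →7(L), so W
n=22: →11(L), so W
n=23: →22(W) only, which is W, so L
n=24: →23(L), so W
n=25: →20(W), 24(W) — all W, so L
L entries with 1 ≤ n ≤ 25 (n=0 is outside the asked range and is not counted): n = 1, 4, 7, 9, 11, 13, 15, 17, 19, 23, 25; that makes 11.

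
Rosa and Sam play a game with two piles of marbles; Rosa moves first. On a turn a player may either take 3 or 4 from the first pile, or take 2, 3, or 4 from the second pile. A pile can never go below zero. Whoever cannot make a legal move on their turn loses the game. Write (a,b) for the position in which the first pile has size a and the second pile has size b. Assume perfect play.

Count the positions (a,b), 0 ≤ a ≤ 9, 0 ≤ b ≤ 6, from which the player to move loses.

Use the standard recursion: the mover loses at a terminal position; elsewhere, the mover wins exactly when some move hands the opponent an L position.
Every move lowers a or b (never raises either), so fill the grid row by row in increasing a, and left to right within a row: each cell's successors are then already labelled.
      b=0  b=1  b=2  b=3  b=4  b=5  b=6
a=0:    L    L    W    W    W    W    L
a=1:    L    L    W    W    W    W    L
a=2:    L    L    W    W    W    W    L
a=3:    W    W    L    L    W    W    W
a=4:    W    W    L    L    W    W    W
a=5:    W    W    L    L    W    W    W
a=6:    W    W    W    W    L    L    W
a=7:    L    L    W    W    W    W    L
a=8:    L    L    W    W    W    W    L
a=9:    L    L    W    W    W    W    L
Cells with no legal move (terminal, hence L): (0,0), (0,1), (1,0), (1,1), (2,0), (2,1).
The remaining L cells, each justified by listing all of its moves:
(0,6): →(0,4)(W), (0,3)(W), (0,2)(W) — all W, so L
(1,6): →(1,4)(W), (1,3)(W), (1,2)(W) — all W, so L
(2,6): →(2,4)(W), (2,3)(W), (2,2)(W) — all W, so L
(3,2): →(0,2)(W), (3,0)(W) — all W, so L
(3,3): →(0,3)(W), (3,1)(W), (3,0)(W) — all W, so L
(4,2): →(1,2)(W), (0,2)(W), (4,0)(W) — all W, so L
(4,3): →(1,3)(W), (0,3)(W), (4,1)(W), (4,0)(W) — all W, so L
(5,2): →(2,2)(W), (1,2)(W), (5,0)(W) — all W, so L
(5,3): →(2,3)(W), (1,3)(W), (5,1)(W), (5,0)(W) — all W, so L
(6,4): →(3,4)(W), (2,4)(W), (6,2)(W), (6,1)(W), (6,0)(W) — all W, so L
(6,5): →(3,5)(W), (2,5)(W), (6,3)(W), (6,2)(W), (6,1)(W) — all W, so L
(7,0): →(4,0)(W), (3,0)(W) — all W, so L
(7,1): →(4,1)(W), (3,1)(W) — all W, so L
(7,6): →(4,6)(W), (3,6)(W), (7,4)(W), (7,3)(W), (7,2)(W) — all W, so L
(8,0): →(5,0)(W), (4,0)(W) — all W, so L
(8,1): →(5,1)(W), (4,1)(W) — all W, so L
(8,6): →(5,6)(W), (4,6)(W), (8,4)(W), (8,3)(W), (8,2)(W) — all W, so L
(9,0): →(6,0)(W), (5,0)(W) — all W, so L
(9,1): →(6,1)(W), (5,1)(W) — all W, so L
(9,6): →(6,6)(W), (5,6)(W), (9,4)(W), (9,3)(W), (9,2)(W) — all W, so L
Every other cell has at least one move into one of the L cells above, so it is W.
L cells per row: a=0: 3, a=1: 3, a=2: 3, a=3: 2, a=4: 2, a=5: 2, a=6: 2, a=7: 3, a=8: 3, a=9: 3; total 26.

26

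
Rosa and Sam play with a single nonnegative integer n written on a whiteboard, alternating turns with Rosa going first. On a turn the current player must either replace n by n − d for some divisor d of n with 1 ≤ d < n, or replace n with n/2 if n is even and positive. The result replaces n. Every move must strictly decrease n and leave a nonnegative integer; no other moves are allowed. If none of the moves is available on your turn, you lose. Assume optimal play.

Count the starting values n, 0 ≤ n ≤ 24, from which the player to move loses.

13

Use the standard recursion: the mover loses at a terminal position; elsewhere, the mover wins exactly when some move hands the opponent an L position.
n=0: no move → L
n=1: no move → L
n=2: W (go to 1, an L position)
n=3: L (sole option 2(W) is W)
n=4: W (go to 3, an L position)
n=5: L (sole option 4(W) is W)
n=6: W (go to 3, an L position)
n=7: L (sole option 6(W) is W)
n=8: W (go to 7, an L position)
n=9: L (options 6(W), 8(W) are all W)
n=10: W (go to 5, an L position)
n=11: L (sole option 10(W) is W)
n=12: W (go to 9, an L position)
n=13: L (sole option 12(W) is W)
n=14: W (go to 7, an L position)
n=15: L (options 10(W), 12(W), 14(W) are all W)
n=16: W (go to 15, an L position)
n=17: L (sole option 16(W) is W)
n=18: W (go to 9, an L position)
n=19: L (sole option 18(W) is W)
n=20: W (go to 15, an L position)
n=21: L (options 14(W), 18(W), 20(W) are all W)
n=22: W (go to 11, an L position)
n=23: L (sole option 22(W) is W)
n=24: W (go to 21, an L position)
L entries with 0 ≤ n ≤ 24: n = 0, 1, 3, 5, 7, 9, 11, 13, 15, 17, 19, 21, 23; that makes 13.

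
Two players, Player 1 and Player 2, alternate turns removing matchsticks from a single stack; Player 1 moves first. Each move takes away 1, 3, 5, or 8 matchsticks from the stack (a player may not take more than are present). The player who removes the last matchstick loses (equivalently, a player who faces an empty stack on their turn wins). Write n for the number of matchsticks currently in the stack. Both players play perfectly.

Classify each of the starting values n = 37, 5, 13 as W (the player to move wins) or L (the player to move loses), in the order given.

Work bottom-up. With no move the player to move wins. Otherwise the position is W if at least one move leads to an L position for the opponent, and L if every move leads to a W.
n=0: no move; the opponent has just taken the last matchstick and therefore loses → W
n=1: L (sole option 0(W) is W)
n=2: W (go to 1, an L position)
n=3: L (options 2(W), 0(W) are all W)
n=4: W (go to 3, an L position)
n=5: L (options 4(W), 2(W), 0(W) are all W)
n=6: W (go to 5, an L position)
n=7: L (options 6(W), 4(W), 2(W) are all W)
n=8: W (go to 7, an L position)
n=9: W (go to 1, an L position)
n=10: W (go to 7, an L position)
n=11: W (go to 3, an L position)
n=12: W (go to 7, an L position)
n=13: W (go to 5, an L position)
n=14: L (options 13(W), 11(W), 9(W), 6(W) are all W)
n=15: W (go to 14, an L position)
n=16: L (options 15(W), 13(W), 11(W), 8(W) are all W)
n=17: W (go to 16, an L position)
n=18: L (options 17(W), 15(W), 13(W), 10(W) are all W)
n=19: W (go to 18, an L position)
n=20: L (options 19(W), 17(W), 15(W), 12(W) are all W)
n=21: W (go to 20, an L position)
n=22: W (go to 14, an L position)
n=23: W (go to 20, an L position)
n=24: W (go to 16, an L position)
n=25: W (go to 20, an L position)
n=26: W (go to 18, an L position)
n=27: L (options 26(W), 24(W), 22(W), 19(W) are all W)
n=28: W (go to 27, an L position)
n=29: L (options 28(W), 26(W), 24(W), 21(W) are all W)
n=30: W (go to 29, an L position)
n=31: L (options 30(W), 28(W), 26(W), 23(W) are all W)
n=32: W (go to 31, an L position)
n=33: L (options 32(W), 30(W), 28(W), 25(W) are all W)
n=34: W (go to 33, an L position)
n=35: W (go to 27, an L position)
n=36: W (go to 33, an L position)
n=37: W (go to 29, an L position)

37: W, 5: L, 13: W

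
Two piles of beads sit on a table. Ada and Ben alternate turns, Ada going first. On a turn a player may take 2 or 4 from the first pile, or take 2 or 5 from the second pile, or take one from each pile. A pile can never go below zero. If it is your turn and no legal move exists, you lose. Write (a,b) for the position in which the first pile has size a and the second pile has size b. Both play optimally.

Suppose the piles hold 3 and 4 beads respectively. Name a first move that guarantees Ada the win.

Move to (1,4).

Positions with no move are L. A position that does have a move is losing for the player to move precisely when every available move leads to a winning position for the opponent. Fill in the labels:
No move ever increases a pile, so every position that can arise here has a ≤ 3 and b ≤ 4; it is enough to label the cells with 0 ≤ a ≤ 3 and 0 ≤ b ≤ 4.
Every move lowers a or b (never raises either), so fill the grid row by row in increasing a, and left to right within a row: each cell's successors are then already labelled.
      b=0  b=1  b=2  b=3  b=4
a=0:    L    L    W    W    L
a=1:    L    W    W    L    L
a=2:    W    W    L    L    W
a=3:    W    L    L    W    W
Cells with no legal move (terminal, hence L): (0,0), (0,1), (1,0).
The remaining L cells, each justified by listing all of its moves:
(0,4): the only move is to (0,2)(W), a W ⇒ L
(1,3): moves to (1,1)(W), (0,2)(W); every one is W ⇒ L
(1,4): moves to (1,2)(W), (0,3)(W); every one is W ⇒ L
(2,2): moves to (0,2)(W), (2,0)(W), (1,1)(W); every one is W ⇒ L
(2,3): moves to (0,3)(W), (2,1)(W), (1,2)(W); every one is W ⇒ L
(3,1): moves to (1,1)(W), (2,0)(W); every one is W ⇒ L
(3,2): moves to (1,2)(W), (3,0)(W), (2,1)(W); every one is W ⇒ L
Every other cell has at least one move into one of the L cells above, so it is W.
From (3,4), the L positions reachable in one move are: (1,4), (3,2), (2,3). Any move reaching one of these is winning.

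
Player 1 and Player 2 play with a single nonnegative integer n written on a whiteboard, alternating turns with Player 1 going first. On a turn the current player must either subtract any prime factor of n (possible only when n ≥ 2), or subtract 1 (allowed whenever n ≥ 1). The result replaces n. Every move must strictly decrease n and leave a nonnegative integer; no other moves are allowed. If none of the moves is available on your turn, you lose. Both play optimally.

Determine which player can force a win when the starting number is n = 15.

Compute win/loss labels from the base case upward. A position with no move is L. Any other position is W if it can reach an L in one move, else L.
n=0: no move → L
n=1: →0(L), so W
n=2: →0(L), so W
n=3: →0(L), so W
n=4: →2(W), 3(W) — all W, so L
n=5: →0(L), so W
n=6: →4(L), so W
n=7: →0(L), so W
n=8: →6(W), 7(W) — all W, so L
n=9: →8(L), so W
n=10: →8(L), so W
n=11: →0(L), so W
n=12: →9(W), 10(W), 11(W) — all W, so L
n=13: →0(L), so W
n=14: →12(L), so W
n=15: →12(L), so W
The starting position 15 is W: Player 1 should move to 12, handing over an L position.

Player 1 wins.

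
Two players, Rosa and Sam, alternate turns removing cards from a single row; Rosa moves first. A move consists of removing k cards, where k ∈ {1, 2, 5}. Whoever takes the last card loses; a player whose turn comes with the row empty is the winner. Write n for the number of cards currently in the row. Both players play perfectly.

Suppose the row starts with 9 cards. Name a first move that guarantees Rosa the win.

Remove 2, leaving 7.

Build the W/L table. Terminal = W. A non-terminal position is W if it has a move to some L; otherwise it is L.
n=0: no move; the opponent has just taken the last card and therefore loses → W
n=1: only reaches 0(W), which is W → L
n=2: reaches L-position 1 → W
n=3: reaches L-position 1 → W
n=4: only reaches 3(W), 2(W), all W → L
n=5: reaches L-position 4 → W
n=6: reaches L-position 4 → W
n=7: only reaches 6(W), 5(W), 2(W), all W → L
n=8: reaches L-position 7 → W
n=9: reaches L-position 7 → W
From 9, the L positions reachable in one move are: 7, 4. Any move reaching one of these is winning.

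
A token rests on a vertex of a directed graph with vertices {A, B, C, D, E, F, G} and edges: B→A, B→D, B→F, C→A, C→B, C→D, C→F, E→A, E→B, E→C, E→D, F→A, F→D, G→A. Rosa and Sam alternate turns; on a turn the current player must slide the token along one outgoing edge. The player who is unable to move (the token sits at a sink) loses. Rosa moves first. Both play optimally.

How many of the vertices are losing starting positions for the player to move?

2

Classify positions by backward induction: terminal positions (no move available) are L. From any other position, the mover wins iff some move reaches an L.
Every edge goes from a vertex to one that appears earlier in the order D, A, F, B, C, G, E, so processing vertices in that order labels each vertex after all of its successors.
D: no outgoing edge → L
A: no outgoing edge → L
F: can move to A, which is L ⇒ W
B: can move to A, which is L ⇒ W
C: can move to A, which is L ⇒ W
G: can move to A, which is L ⇒ W
E: can move to A, which is L ⇒ W
The L vertices are A, D; that is 2 in all.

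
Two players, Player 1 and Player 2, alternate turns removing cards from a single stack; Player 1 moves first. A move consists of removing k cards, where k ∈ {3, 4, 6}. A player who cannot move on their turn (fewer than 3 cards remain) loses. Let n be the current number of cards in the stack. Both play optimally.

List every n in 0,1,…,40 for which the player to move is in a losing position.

Compute win/loss labels from the base case upward. A position with no move is L. Any other position is W if it can reach an L in one move, else L.
n=0: no move → L
n=1: no move → L
n=2: no move → L
n=3: →0(L), so W
n=4: →1(L), so W
n=5: →2(L), so W
n=6: →2(L), so W
n=7: →1(L), so W
n=8: →2(L), so W
n=9: →6(W), 5(W), 3(W) — all W, so L
n=10: →7(W), 6(W), 4(W) — all W, so L
n=11: →8(W), 7(W), 5(W) — all W, so L
n=12: →9(L), so W
n=13: →10(L), so W
n=14: →11(L), so W
n=15: →11(L), so W
n=16: →10(L), so W
n=17: →11(L), so W
n=18: →15(W), 14(W), 12(W) — all W, so L
n=19: →16(W), 15(W), 13(W) — all W, so L
n=20: →17(W), 16(W), 14(W) — all W, so L
n=21: →18(L), so W
n=22: →19(L), so W
n=23: →20(L), so W
n=24: →20(L), so W
n=25: →19(L), so W
n=26: →20(L), so W
n=27: →24(W), 23(W), 21(W) — all W, so L
n=28: →25(W), 24(W), 22(W) — all W, so L
n=29: →26(W), 25(W), 23(W) — all W, so L
n=30: →27(L), so W
n=31: →28(L), so W
n=32: →29(L), so W
n=33: →29(L), so W
n=34: →28(L), so W
n=35: →29(L), so W
n=36: →33(W), 32(W), 30(W) — all W, so L
n=37: →34(W), 33(W), 31(W) — all W, so L
n=38: →35(W), 34(W), 32(W) — all W, so L
n=39: →36(L), so W
n=40: →37(L), so W
The losing starting values of n are exactly the entries labelled L in this table (15 of them).

0, 1, 2, 9, 10, 11, 18, 19, 20, 27, 28, 29, 36, 37, 38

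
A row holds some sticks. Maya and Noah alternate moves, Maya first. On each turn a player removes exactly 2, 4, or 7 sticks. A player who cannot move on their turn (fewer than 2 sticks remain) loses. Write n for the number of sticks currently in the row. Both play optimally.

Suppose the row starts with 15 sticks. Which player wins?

Noah wins.

Classify positions by backward induction: terminal positions (no move available) are L. From any other position, the mover wins iff some move reaches an L.
n=0: no move → L
n=1: no move → L
n=2: W (go to 0, an L position)
n=3: W (go to 1, an L position)
n=4: W (go to 0, an L position)
n=5: W (go to 1, an L position)
n=6: L (options 4(W), 2(W) are all W)
n=7: W (go to 0, an L position)
n=8: W (go to 6, an L position)
n=9: L (options 7(W), 5(W), 2(W) are all W)
n=10: W (go to 6, an L position)
n=11: W (go to 9, an L position)
n=12: L (options 10(W), 8(W), 5(W) are all W)
n=13: W (go to 9, an L position)
n=14: W (go to 12, an L position)
n=15: L (options 13(W), 11(W), 8(W) are all W)
Every move from 15 reaches a W position, so the mover loses.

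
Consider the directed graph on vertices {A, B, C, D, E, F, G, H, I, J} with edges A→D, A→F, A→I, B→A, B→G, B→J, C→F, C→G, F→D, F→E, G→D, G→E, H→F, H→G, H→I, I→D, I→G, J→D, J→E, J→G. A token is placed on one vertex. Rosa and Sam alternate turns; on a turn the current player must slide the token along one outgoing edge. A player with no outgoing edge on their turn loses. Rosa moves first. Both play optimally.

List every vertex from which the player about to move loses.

B, C, D, E, H

Build the W/L table. Terminal = L. A non-terminal position is W if it has a move to some L; otherwise it is L.
Every edge goes from a vertex to one that appears earlier in the order E, D, G, F, I, H, A, C, J, B, so processing vertices in that order labels each vertex after all of its successors.
E: no outgoing edge → L
D: no outgoing edge → L
G: →D(L), so W
F: →D(L), so W
I: →D(L), so W
H: →I(W), F(W), G(W) — all W, so L
A: →D(L), so W
C: →F(W), G(W) — all W, so L
J: →D(L), so W
B: →J(W), A(W), G(W) — all W, so L
The losing starting vertices are exactly the entries labelled L in this table (5 of them).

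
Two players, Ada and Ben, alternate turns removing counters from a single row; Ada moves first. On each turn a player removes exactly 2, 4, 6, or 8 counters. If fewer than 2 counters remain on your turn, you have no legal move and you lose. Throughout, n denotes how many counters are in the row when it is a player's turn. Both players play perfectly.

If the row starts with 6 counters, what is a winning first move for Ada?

Classify positions by backward induction: terminal positions (no move available) are L. From any other position, the mover wins iff some move reaches an L.
n=0: no move → L
n=1: no move → L
n=2: reaches L-position 0 → W
n=3: reaches L-position 1 → W
n=4: reaches L-position 0 → W
n=5: reaches L-position 1 → W
n=6: reaches L-position 0 → W
From 6, the L positions reachable in one move are: 0.

Remove 6, leaving 0.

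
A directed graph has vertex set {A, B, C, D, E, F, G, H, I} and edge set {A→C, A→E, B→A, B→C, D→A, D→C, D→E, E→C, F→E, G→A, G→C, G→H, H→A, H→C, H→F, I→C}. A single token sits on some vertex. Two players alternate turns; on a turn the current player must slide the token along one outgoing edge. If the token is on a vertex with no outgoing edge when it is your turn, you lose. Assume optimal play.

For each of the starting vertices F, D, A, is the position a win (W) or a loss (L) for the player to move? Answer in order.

Use the standard recursion: the mover loses at a terminal position; elsewhere, the mover wins exactly when some move hands the opponent an L position.
Every edge goes from a vertex to one that appears earlier in the order C, E, A, F, D, B, I, H, G, so processing vertices in that order labels each vertex after all of its successors.
C: no outgoing edge → L
E: →C(L), so W
A: →C(L), so W
F: →E(W) only, which is W, so L
D: →C(L), so W
B: →C(L), so W
I: →C(L), so W
H: →F(L), so W
G: →C(L), so W

F: L, D: W, A: W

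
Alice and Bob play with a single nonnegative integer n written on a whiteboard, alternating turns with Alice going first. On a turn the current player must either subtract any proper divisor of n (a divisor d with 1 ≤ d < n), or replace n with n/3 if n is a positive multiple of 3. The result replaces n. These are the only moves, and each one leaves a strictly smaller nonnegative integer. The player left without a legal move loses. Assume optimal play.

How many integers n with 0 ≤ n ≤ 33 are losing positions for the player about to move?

Label each position W (a win for the player to move) or L (a loss). A position with no legal move is L; any other position is W exactly when some move reaches an L, and L when every move reaches a W.
n=0: no move → L
n=1: no move → L
n=2: W (go to 1, an L position)
n=3: W (go to 1, an L position)
n=4: L (options 2(W), 3(W) are all W)
n=5: W (go to 4, an L position)
n=6: W (go to 4, an L position)
n=7: L (sole option 6(W) is W)
n=8: W (go to 4, an L position)
n=9: L (options 3(W), 6(W), 8(W) are all W)
n=10: W (go to 9, an L position)
n=11: L (sole option 10(W) is W)
n=12: W (go to 4, an L position)
n=13: L (sole option 12(W) is W)
n=14: W (go to 7, an L position)
n=15: L (options 5(W), 10(W), 12(W), 14(W) are all W)
n=16: W (go to 15, an L position)
n=17: L (sole option 16(W) is W)
n=18: W (go to 9, an L position)
n=19: L (sole option 18(W) is W)
n=20: W (go to 15, an L position)
n=21: W (go to 7, an L position)
n=22: W (go to 11, an L position)
n=23: L (sole option 22(W) is W)
n=24: W (go to 23, an L position)
n=25: L (options 20(W), 24(W) are all W)
n=26: W (go to 13, an L position)
n=27: W (go to 9, an L position)
n=28: L (options 14(W), 21(W), 24(W), 26(W), 27(W) are all W)
n=29: W (go to 28, an L position)
n=30: W (go to 15, an L position)
n=31: L (sole option 30(W) is W)
n=32: W (go to 28, an L position)
n=33: W (go to 11, an L position)
L entries with 0 ≤ n ≤ 33: n = 0, 1, 4, 7, 9, 11, 13, 15, 17, 19, 23, 25, 28, 31; that makes 14.

14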